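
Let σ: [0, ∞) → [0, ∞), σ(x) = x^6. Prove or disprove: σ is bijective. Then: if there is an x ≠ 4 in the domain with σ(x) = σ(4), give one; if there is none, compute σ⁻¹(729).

On [0, ∞), x ↦ x^6 is strictly increasing (injective) and for any y ∈ [0, ∞) the 6th root y^{1/6} lies in [0, ∞) (surjective). So σ is bijective.
Since x ↦ x^6 is strictly increasing on [0, ∞), it is injective there, so no x ≠ 4 in the domain has σ(x) = σ(4). We therefore compute σ⁻¹(729) = 729^{1/6} = 3 (indeed 3^6 = 729).

3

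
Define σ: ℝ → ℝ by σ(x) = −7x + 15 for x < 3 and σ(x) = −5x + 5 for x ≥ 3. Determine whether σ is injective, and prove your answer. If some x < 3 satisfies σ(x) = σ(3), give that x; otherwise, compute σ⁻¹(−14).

Both pieces are strictly decreasing (slopes −7 and −5), so each is injective on its own interval.
The left piece maps (−∞, 3) onto (−6, ∞); the right piece maps [3, ∞) onto (−∞, −10].
These images are disjoint, so no value is attained by both pieces. Thus σ is injective.
Because the two images are disjoint, no x < 3 has σ(x) = σ(3), so we compute σ⁻¹(−14): −14 lies in (−∞, −10], so solve −5x + 5 = −14: x = (−14 − 5)/(−5) = 19/5.

19/5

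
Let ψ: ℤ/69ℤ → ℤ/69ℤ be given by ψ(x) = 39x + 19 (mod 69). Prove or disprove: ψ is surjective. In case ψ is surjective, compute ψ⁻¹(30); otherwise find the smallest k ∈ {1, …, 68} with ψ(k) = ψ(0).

By definition, ψ is surjective if every y in the codomain equals ψ(x) for some x in the domain.
Since gcd(39, 69) = 3, we have 39x ≡ 0 (mod 3) for all x, so ψ(x) ≡ 1 (mod 3).
But 0 ≢ 1 (mod 3), so 0 ∈ ℤ/69ℤ has no preimage. Therefore ψ is not surjective.
Since ψ is not surjective, we find the least positive k with ψ(k) = ψ(0): this means 39k ≡ 0 (mod 69), i.e. 69 ∣ 39k. Since gcd(39, 69) = 3, dividing through by 3 this holds exactly when 23 ∣ 13k, and as gcd(13, 23) = 1, exactly when 23 ∣ k.
The smallest positive such k is 23.

23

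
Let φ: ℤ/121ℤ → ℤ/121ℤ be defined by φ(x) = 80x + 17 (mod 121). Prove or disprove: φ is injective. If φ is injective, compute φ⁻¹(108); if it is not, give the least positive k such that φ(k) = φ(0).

By definition, injectivity means: for all u, v in the domain, φ(u) = φ(v) implies u = v.
If φ(u) = φ(v), then 80u ≡ 80v (mod 121). Because gcd(80, 121) = 1, we may cancel 80 to get u ≡ v (mod 121).
Hence φ is injective.
We now compute 80⁻¹ mod 121 explicitly. Euclid's algorithm: 121 = 1·80 + 41, 80 = 1·41 + 39, 41 = 1·39 + 2, 39 = 19·2 + 1; back-substituting gives 1 = 59·80 − 39·121, so 80⁻¹ ≡ 59 (mod 121).
Since φ is injective, we find φ⁻¹(108): we need 80x ≡ 108 − 17 ≡ 91 (mod 121). Using 80⁻¹ = 59: x ≡ 59·91 = 5369 = 44·121 + 45, so x = 45.
Check: φ(45) = 80·45 + 17 = 3617 = 29·121 + 108 ≡ 108 (mod 121).

45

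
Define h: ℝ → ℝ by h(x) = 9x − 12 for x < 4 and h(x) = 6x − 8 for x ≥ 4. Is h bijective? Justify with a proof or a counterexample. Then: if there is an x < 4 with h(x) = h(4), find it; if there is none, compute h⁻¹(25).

28/9

Both pieces are strictly increasing (slopes 9 and 6), so each is injective on its own interval.
The left piece maps (−∞, 4) onto (−∞, 24); the right piece maps [4, ∞) onto [16, ∞).
These images overlap. In particular h(4) = 16 (right piece), and solving 9x − 12 = 16 on the left piece gives x = 28/9 < 4.
So h(28/9) = h(4) with 28/9 ≠ 4, and h is not injective, hence not bijective. This x = 28/9 is the requested value below 4.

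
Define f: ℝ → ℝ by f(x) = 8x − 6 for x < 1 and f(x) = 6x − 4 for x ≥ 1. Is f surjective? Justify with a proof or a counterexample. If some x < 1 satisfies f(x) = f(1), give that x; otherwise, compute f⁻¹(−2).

1/2

Both pieces are strictly increasing (slopes 8 and 6), so each is injective on its own interval.
The left piece maps (−∞, 1) onto (−∞, 2); the right piece maps [1, ∞) onto [2, ∞).
These images together cover ℝ, so f is surjective.
Because the two images are disjoint, no x < 1 has f(x) = f(1), so we compute f⁻¹(−2): −2 lies in (−∞, 2), so solve 8x − 6 = −2: x = (−2 + 6)/8 = 1/2.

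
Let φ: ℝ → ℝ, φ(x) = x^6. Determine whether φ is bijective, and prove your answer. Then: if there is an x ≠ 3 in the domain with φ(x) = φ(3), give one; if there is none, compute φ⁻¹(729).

-3

φ(3) = 729 = (−3)^6 = φ(−3) (since 6 is even), with 3 ≠ −3. So φ is not injective, hence not bijective.
For the follow-up, such an x exists: taking x = −3 ∈ ℝ gives φ(−3) = 729 = φ(3) with −3 ≠ 3.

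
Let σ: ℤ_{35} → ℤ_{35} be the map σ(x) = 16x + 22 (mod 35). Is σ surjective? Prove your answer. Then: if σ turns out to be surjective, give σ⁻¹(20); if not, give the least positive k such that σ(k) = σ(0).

13

Since gcd(16, 35) = 1, 16 is invertible modulo 35. Euclid's algorithm: 35 = 2·16 + 3, 16 = 5·3 + 1; back-substituting gives 1 = 11·16 − 5·35, so 16⁻¹ ≡ 11 (mod 35).
Then y ↦ 11(y − 22) is a two-sided inverse to σ, so every y ∈ ℤ_{35} has a preimage.
Thus σ is surjective.
Since σ is surjective, we find σ⁻¹(20): we need 16x ≡ 20 − 22 ≡ 33 (mod 35). Using 16⁻¹ = 11: x ≡ 11·33 = 363 = 10·35 + 13, so x = 13.
Check: σ(13) = 16·13 + 22 = 230 = 6·35 + 20 ≡ 20 (mod 35).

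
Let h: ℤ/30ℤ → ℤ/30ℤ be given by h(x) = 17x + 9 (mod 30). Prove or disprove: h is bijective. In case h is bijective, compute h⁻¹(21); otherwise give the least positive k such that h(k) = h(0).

Recall that injectivity means: for all x_1, x_2 in the domain, h(x_1) = h(x_2) implies x_1 = x_2.
Suppose h(x_1) = h(x_2) in ℤ/30ℤ. Then 17x_1 + 9 ≡ 17x_2 + 9 (mod 30), hence 17(x_1 − x_2) ≡ 0 (mod 30).
Since gcd(17, 30) = 1, 17 is invertible modulo 30, therefore x_1 − x_2 ≡ 0 (mod 30), i.e. x_1 = x_2.
We now compute 17⁻¹ mod 30 explicitly. Euclid's algorithm: 30 = 1·17 + 13, 17 = 1·13 + 4, 13 = 3·4 + 1; back-substituting gives 1 = 23·17 − 13·30, so 17⁻¹ ≡ 23 (mod 30).
For any y ∈ ℤ/30ℤ, x = 23(y − 9) mod 30 satisfies h(x) = 17·23(y − 9) + 9 ≡ y (since 17·23 ≡ 1 mod 30). So every y has a preimage.
Therefore h is bijective.
Since h is bijective, we find h⁻¹(21): we need 17x ≡ 21 − 9 ≡ 12 (mod 30). Using 17⁻¹ = 23: x ≡ 23·12 = 276 = 9·30 + 6, so x = 6.
Check: h(6) = 17·6 + 9 = 111 = 3·30 + 21 ≡ 21 (mod 30).

6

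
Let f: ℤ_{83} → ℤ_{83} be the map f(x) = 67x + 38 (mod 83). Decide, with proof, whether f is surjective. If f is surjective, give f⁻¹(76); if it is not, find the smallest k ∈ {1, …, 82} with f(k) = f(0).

Since gcd(67, 83) = 1, 67 is invertible modulo 83. Euclid's algorithm: 83 = 1·67 + 16, 67 = 4·16 + 3, 16 = 5·3 + 1; back-substituting gives 1 = 57·67 − 46·83, so 67⁻¹ ≡ 57 (mod 83).
Then y ↦ 57(y − 38) is a two-sided inverse to f, so every y ∈ ℤ_{83} has a preimage.
Therefore f is surjective.
Since f is surjective, we find f⁻¹(76): we need 67x ≡ 76 − 38 ≡ 38 (mod 83). Using 67⁻¹ = 57: x ≡ 57·38 = 2166 = 26·83 + 8, so x = 8.
Check: f(8) = 67·8 + 38 = 574 = 6·83 + 76 ≡ 76 (mod 83).

8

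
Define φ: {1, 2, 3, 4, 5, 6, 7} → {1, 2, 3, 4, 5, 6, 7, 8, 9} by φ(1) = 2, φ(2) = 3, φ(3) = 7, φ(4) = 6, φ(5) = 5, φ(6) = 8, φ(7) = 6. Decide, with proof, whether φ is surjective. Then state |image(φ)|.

No element maps to 1, so φ is not surjective.
The image of φ is {2, 3, 5, 6, 7, 8}, which has 6 elements.

6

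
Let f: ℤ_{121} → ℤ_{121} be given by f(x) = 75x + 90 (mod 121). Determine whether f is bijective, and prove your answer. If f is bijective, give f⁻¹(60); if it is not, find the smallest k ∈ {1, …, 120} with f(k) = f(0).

If f(x_1) = f(x_2), then 75x_1 ≡ 75x_2 (mod 121). Because gcd(75, 121) = 1, we may cancel 75 to get x_1 ≡ x_2 (mod 121).
We now compute 75⁻¹ mod 121 explicitly. Euclid's algorithm: 121 = 1·75 + 46, 75 = 1·46 + 29, 46 = 1·29 + 17, 29 = 1·17 + 12, 17 = 1·12 + 5, 12 = 2·5 + 2, 5 = 2·2 + 1; back-substituting gives 1 = 71·75 − 44·121, so 75⁻¹ ≡ 71 (mod 121).
For any y ∈ ℤ_{121}, x = 71(y − 90) mod 121 satisfies f(x) = 75·71(y − 90) + 90 ≡ y (since 75·71 ≡ 1 mod 121). So every y has a preimage.
Hence f is bijective.
Since f is bijective, we find f⁻¹(60): we need 75x ≡ 60 − 90 ≡ 91 (mod 121). Using 75⁻¹ = 71: x ≡ 71·91 = 6461 = 53·121 + 48, so x = 48.
Check: f(48) = 75·48 + 90 = 3690 = 30·121 + 60 ≡ 60 (mod 121).

48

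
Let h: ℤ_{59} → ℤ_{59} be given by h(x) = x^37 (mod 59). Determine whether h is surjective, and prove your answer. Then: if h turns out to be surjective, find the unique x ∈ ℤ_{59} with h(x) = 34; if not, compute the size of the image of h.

13

Since 59 is prime, the nonzero elements of ℤ_{59} form a cyclic group of order 58.
As gcd(37, 58) = 1, raising to the 37th power is a bijection on this group: if x_1^37 ≡ x_2^37 then (x_1x_2^{−1})^37 = 1, and the only element of order dividing gcd(37, 58) = 1 is 1, so x_1 = x_2.
With h(0) = 0 this makes h injective on all of ℤ_{59}, hence bijective (finite equal-size domain and codomain). In particular h is surjective.
Since h is surjective, we find the preimage of 34. The inverse of x ↦ x^37 on (ℤ_{59})^× is x ↦ x^11, because 37·11 = 407 = 7·58 + 1 ≡ 1 (mod 58) and x^{58} = 1 for x ≠ 0 (Fermat). So h⁻¹(34) = 34^11 mod 59.
Repeated squaring mod 59: 34^1 ≡ 34, 34^2 ≡ 34² = 1156 ≡ 35, 34^4 ≡ 35² = 1225 ≡ 45, 34^8 ≡ 45² = 2025 ≡ 19. Since 11 = 8 + 2 + 1, 34^11 ≡ 19·35·34: 19·35 = 665 ≡ 16, then 16·34 = 544 ≡ 13. So 34^11 ≡ 13 (mod 59).
Hence h⁻¹(34) = 13.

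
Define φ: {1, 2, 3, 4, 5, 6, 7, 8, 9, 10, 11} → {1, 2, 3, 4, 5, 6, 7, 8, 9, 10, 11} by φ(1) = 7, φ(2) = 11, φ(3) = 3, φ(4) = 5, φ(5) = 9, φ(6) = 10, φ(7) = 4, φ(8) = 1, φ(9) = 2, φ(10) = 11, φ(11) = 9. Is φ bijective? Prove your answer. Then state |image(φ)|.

9

φ(2) = 11 = φ(10) with 2 ≠ 10, so φ is not injective, hence not bijective.
The image of φ is {1, 2, 3, 4, 5, 7, 9, 10, 11}, which has 9 elements.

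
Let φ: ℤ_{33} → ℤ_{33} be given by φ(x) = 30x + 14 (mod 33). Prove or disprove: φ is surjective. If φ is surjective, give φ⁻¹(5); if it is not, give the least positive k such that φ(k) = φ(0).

Recall: surjectivity means every element of the codomain has a preimage under φ.
Since gcd(30, 33) = 3, we have 30x ≡ 0 (mod 3) for all x, so φ(x) ≡ 2 (mod 3).
But 0 ≢ 2 (mod 3), so 0 ∈ ℤ_{33} has no preimage. Thus φ is not surjective.
Since φ is not surjective, we find the least positive k with φ(k) = φ(0): this means 30k ≡ 0 (mod 33), i.e. 33 ∣ 30k. Since gcd(30, 33) = 3, dividing through by 3 this holds exactly when 11 ∣ 10k, and as gcd(10, 11) = 1, exactly when 11 ∣ k.
The smallest positive such k is 11.

11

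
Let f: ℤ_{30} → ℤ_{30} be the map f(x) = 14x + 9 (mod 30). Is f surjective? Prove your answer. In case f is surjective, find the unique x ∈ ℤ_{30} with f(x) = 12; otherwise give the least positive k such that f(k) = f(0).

Since gcd(14, 30) = 2, we have 14x ≡ 0 (mod 2) for all x, so f(x) ≡ 1 (mod 2).
But 0 ≢ 1 (mod 2), so 0 ∈ ℤ_{30} has no preimage. So f is not surjective.
Since f is not surjective, we find the least positive k with f(k) = f(0): this means 14k ≡ 0 (mod 30), i.e. 30 ∣ 14k. Since gcd(14, 30) = 2, dividing through by 2 this holds exactly when 15 ∣ 7k, and as gcd(7, 15) = 1, exactly when 15 ∣ k.
The smallest positive such k is 15.

15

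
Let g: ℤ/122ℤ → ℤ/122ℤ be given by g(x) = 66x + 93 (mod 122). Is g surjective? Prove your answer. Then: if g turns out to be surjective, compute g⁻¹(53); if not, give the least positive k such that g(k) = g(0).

61

Since gcd(66, 122) = 2, we have 66x ≡ 0 (mod 2) for all x, so g(x) ≡ 1 (mod 2).
But 0 ≢ 1 (mod 2), so 0 ∈ ℤ/122ℤ has no preimage. Thus g is not surjective.
Since g is not surjective, we find the least positive k with g(k) = g(0): this means 66k ≡ 0 (mod 122), i.e. 122 ∣ 66k. Since gcd(66, 122) = 2, dividing through by 2 this holds exactly when 61 ∣ 33k, and as gcd(33, 61) = 1, exactly when 61 ∣ k.
The smallest positive such k is 61.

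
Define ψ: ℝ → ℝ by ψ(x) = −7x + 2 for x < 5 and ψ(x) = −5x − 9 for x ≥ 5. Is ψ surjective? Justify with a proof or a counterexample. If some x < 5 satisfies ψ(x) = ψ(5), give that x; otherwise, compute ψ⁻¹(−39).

Both pieces are strictly decreasing (slopes −7 and −5), so each is injective on its own interval.
The left piece maps (−∞, 5) onto (−33, ∞); the right piece maps [5, ∞) onto (−∞, −34].
The union (−33, ∞) ∪ (−∞, −34] omits the interval between −33 and −34; in particular −33 has no preimage. So ψ is not surjective.
Because the two images are disjoint, no x < 5 has ψ(x) = ψ(5), so we compute ψ⁻¹(−39): −39 lies in (−∞, −34], so solve −5x − 9 = −39: x = (−39 + 9)/(−5) = 6.

6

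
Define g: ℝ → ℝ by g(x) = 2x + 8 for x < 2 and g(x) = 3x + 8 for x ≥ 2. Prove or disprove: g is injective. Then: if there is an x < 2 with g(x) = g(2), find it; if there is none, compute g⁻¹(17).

3

Both pieces are strictly increasing (slopes 2 and 3), so each is injective on its own interval.
The left piece maps (−∞, 2) onto (−∞, 12); the right piece maps [2, ∞) onto [14, ∞).
These images are disjoint, so no value is attained by both pieces. Thus g is injective.
Because the two images are disjoint, no x < 2 has g(x) = g(2), so we compute g⁻¹(17): 17 lies in [14, ∞), so solve 3x + 8 = 17: x = (17 − 8)/3 = 3.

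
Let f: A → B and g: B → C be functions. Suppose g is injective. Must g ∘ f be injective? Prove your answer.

No. Take A = {0, 1}, B = C = {0, 1}, f(0) = f(1) = 0, and g = identity (injective).
Then (g ∘ f)(0) = (g ∘ f)(1) = 0 with 0 ≠ 1, so g ∘ f is not injective.

not injective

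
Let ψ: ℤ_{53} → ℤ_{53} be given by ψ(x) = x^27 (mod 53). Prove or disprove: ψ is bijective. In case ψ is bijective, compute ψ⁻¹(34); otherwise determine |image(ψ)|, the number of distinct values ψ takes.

19

Since 53 is prime, the nonzero elements of ℤ_{53} form a cyclic group of order 52.
As gcd(27, 52) = 1, raising to the 27th power is a bijection on this group: if a^27 ≡ b^27 then (ab^{−1})^27 = 1, and the only element of order dividing gcd(27, 52) = 1 is 1, so a = b.
With ψ(0) = 0 this makes ψ injective on all of ℤ_{53}, hence bijective (finite equal-size domain and codomain). In particular ψ is bijective.
Since ψ is bijective, we find the preimage of 34. The inverse of x ↦ x^27 on (ℤ_{53})^× is x ↦ x^27, because 27·27 = 729 = 14·52 + 1 ≡ 1 (mod 52) and x^{52} = 1 for x ≠ 0 (Fermat). So ψ⁻¹(34) = 34^27 mod 53.
Repeated squaring mod 53: 34^1 ≡ 34, 34^2 ≡ 34² = 1156 ≡ 43, 34^4 ≡ 43² = 1849 ≡ 47, 34^8 ≡ 47² = 2209 ≡ 36, 34^16 ≡ 36² = 1296 ≡ 24. Since 27 = 16 + 8 + 2 + 1, 34^27 ≡ 24·36·43·34: 24·36 = 864 ≡ 16, then 16·43 = 688 ≡ 52, then 52·34 = 1768 ≡ 19. So 34^27 ≡ 19 (mod 53).
Hence ψ⁻¹(34) = 19.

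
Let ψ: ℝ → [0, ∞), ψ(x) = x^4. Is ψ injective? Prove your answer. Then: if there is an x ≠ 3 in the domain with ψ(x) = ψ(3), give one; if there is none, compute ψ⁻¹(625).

ψ(3) = 81 = (−3)^4 = ψ(−3) (since 4 is even), with 3 ≠ −3. So ψ is not injective.
For the follow-up, such an x exists: taking x = −3 ∈ ℝ gives ψ(−3) = 81 = ψ(3) with −3 ≠ 3.

-3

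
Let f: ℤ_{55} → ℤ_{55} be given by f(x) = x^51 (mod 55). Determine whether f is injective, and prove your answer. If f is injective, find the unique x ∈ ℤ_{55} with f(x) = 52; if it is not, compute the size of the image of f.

Computing x^51 mod 55 for each x (by repeated squaring, reducing mod 55 at every step), the values f(0), f(1), …, f(54) are: 0, 1, 13, 47, 4, 5, 6, 18, 52, 9, 10, 11, 23, 2, 14, 15, 16, 28, 7, 19, 20, 21, 33, 12, 24, 25, 26, 38, 17, 29, 30, 31, 43, 22, 34, 35, 36, 48, 27, 39, 40, 41, 53, 32, 44, 45, 46, 3, 37, 49, 50, 51, 8, 42, 54.
Every element of ℤ_{55} appears exactly once in this list, so f is a bijection, and in particular injective.
Since f is injective, we read off the preimage of 52 from the same table: f(8) = 52, so f⁻¹(52) = 8.

8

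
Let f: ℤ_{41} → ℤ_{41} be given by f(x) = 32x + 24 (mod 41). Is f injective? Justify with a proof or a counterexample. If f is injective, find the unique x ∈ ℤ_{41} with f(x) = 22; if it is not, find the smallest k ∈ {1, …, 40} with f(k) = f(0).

Recall: f is injective when f(x_1) = f(x_2) forces x_1 = x_2.
If f(x_1) = f(x_2), then 32x_1 ≡ 32x_2 (mod 41). Because gcd(32, 41) = 1, we may cancel 32 to get x_1 ≡ x_2 (mod 41).
Hence f is injective.
We now compute 32⁻¹ mod 41 explicitly. Euclid's algorithm: 41 = 1·32 + 9, 32 = 3·9 + 5, 9 = 1·5 + 4, 5 = 1·4 + 1; back-substituting gives 1 = 9·32 − 7·41, so 32⁻¹ ≡ 9 (mod 41).
Since f is injective, we find f⁻¹(22): we need 32x ≡ 22 − 24 ≡ 39 (mod 41). Using 32⁻¹ = 9: x ≡ 9·39 = 351 = 8·41 + 23, so x = 23.
Check: f(23) = 32·23 + 24 = 760 = 18·41 + 22 ≡ 22 (mod 41).

23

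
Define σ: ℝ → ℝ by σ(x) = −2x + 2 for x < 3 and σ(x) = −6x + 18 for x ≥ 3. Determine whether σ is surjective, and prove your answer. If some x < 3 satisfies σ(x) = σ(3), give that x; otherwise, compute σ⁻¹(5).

Both pieces are strictly decreasing (slopes −2 and −6), so each is injective on its own interval.
The left piece maps (−∞, 3) onto (−4, ∞); the right piece maps [3, ∞) onto (−∞, 0].
The union (−4, ∞) ∪ (−∞, 0] covers ℝ, so σ is surjective.
For the follow-up: the images overlap, so an x < 3 with σ(x) = σ(3) exists. σ(3) = 0; solving −2x + 2 = 0 for x < 3 gives x = (0 − 2)/(−2) = 1.

1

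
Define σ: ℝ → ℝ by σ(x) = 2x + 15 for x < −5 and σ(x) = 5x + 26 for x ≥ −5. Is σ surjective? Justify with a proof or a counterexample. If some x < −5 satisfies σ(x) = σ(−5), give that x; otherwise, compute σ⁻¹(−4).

-7

Both pieces are strictly increasing (slopes 2 and 5), so each is injective on its own interval.
The left piece maps (−∞, −5) onto (−∞, 5); the right piece maps [−5, ∞) onto [1, ∞).
The union (−∞, 5) ∪ [1, ∞) covers ℝ, so σ is surjective.
For the follow-up: the images overlap, so an x < −5 with σ(x) = σ(−5) exists. σ(−5) = 1; solving 2x + 15 = 1 for x < −5 gives x = (1 − 15)/2 = −7.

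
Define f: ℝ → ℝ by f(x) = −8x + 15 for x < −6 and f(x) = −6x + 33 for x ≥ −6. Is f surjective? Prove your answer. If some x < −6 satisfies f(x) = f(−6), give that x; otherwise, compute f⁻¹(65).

Both pieces are strictly decreasing (slopes −8 and −6), so each is injective on its own interval.
The left piece maps (−∞, −6) onto (63, ∞); the right piece maps [−6, ∞) onto (−∞, 69].
The union (63, ∞) ∪ (−∞, 69] covers ℝ, so f is surjective.
For the follow-up: the images overlap, so an x < −6 with f(x) = f(−6) exists. f(−6) = 69; solving −8x + 15 = 69 for x < −6 gives x = (69 − 15)/(−8) = −27/4.

-27/4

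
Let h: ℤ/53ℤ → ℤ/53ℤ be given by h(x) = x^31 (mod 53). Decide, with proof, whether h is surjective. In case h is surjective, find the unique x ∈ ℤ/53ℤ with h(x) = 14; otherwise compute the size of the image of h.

45

Since 53 is prime, the nonzero elements of ℤ/53ℤ form a cyclic group of order 52.
As gcd(31, 52) = 1, raising to the 31st power is a bijection on this group: if x_1^31 ≡ x_2^31 then (x_1x_2^{−1})^31 = 1, and the only element of order dividing gcd(31, 52) = 1 is 1, so x_1 = x_2.
With h(0) = 0 this makes h injective on all of ℤ/53ℤ, hence bijective (finite equal-size domain and codomain). In particular h is surjective.
Since h is surjective, we find the preimage of 14. The inverse of x ↦ x^31 on (ℤ/53ℤ)^× is x ↦ x^47, because 31·47 = 1457 = 28·52 + 1 ≡ 1 (mod 52) and x^{52} = 1 for x ≠ 0 (Fermat). So h⁻¹(14) = 14^47 mod 53.
Repeated squaring mod 53: 14^1 ≡ 14, 14^2 ≡ 14² = 196 ≡ 37, 14^4 ≡ 37² = 1369 ≡ 44, 14^8 ≡ 44² = 1936 ≡ 28, 14^16 ≡ 28² = 784 ≡ 42, 14^32 ≡ 42² = 1764 ≡ 15. Since 47 = 32 + 8 + 4 + 2 + 1, 14^47 ≡ 15·28·44·37·14: 15·28 = 420 ≡ 49, then 49·44 = 2156 ≡ 36, then 36·37 = 1332 ≡ 7, then 7·14 = 98 ≡ 45. So 14^47 ≡ 45 (mod 53).
Hence h⁻¹(14) = 45.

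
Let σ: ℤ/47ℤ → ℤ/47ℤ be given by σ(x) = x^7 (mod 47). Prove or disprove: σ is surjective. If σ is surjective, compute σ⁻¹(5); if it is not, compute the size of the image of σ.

35

Since 47 is prime, the nonzero elements of ℤ/47ℤ form a cyclic group of order 46.
As gcd(7, 46) = 1, raising to the 7th power is a bijection on this group: if x_1^7 ≡ x_2^7 then (x_1x_2^{−1})^7 = 1, and the only element of order dividing gcd(7, 46) = 1 is 1, so x_1 = x_2.
With σ(0) = 0 this makes σ injective on all of ℤ/47ℤ, hence bijective (finite equal-size domain and codomain). In particular σ is surjective.
Since σ is surjective, we find the preimage of 5. The inverse of x ↦ x^7 on (ℤ/47ℤ)^× is x ↦ x^33, because 7·33 = 231 = 5·46 + 1 ≡ 1 (mod 46) and x^{46} = 1 for x ≠ 0 (Fermat). So σ⁻¹(5) = 5^33 mod 47.
Repeated squaring mod 47: 5^1 ≡ 5, 5^2 ≡ 5² = 25, 5^4 ≡ 25² = 625 ≡ 14, 5^8 ≡ 14² = 196 ≡ 8, 5^16 ≡ 8² = 64 ≡ 17, 5^32 ≡ 17² = 289 ≡ 7. Since 33 = 32 + 1, 5^33 ≡ 7·5: 7·5 = 35. So 5^33 ≡ 35 (mod 47).
Hence σ⁻¹(5) = 35.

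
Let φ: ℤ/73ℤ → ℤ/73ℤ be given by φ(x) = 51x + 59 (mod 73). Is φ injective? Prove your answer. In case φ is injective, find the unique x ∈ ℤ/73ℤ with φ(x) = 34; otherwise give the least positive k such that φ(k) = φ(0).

If φ(s) = φ(t), then 51s ≡ 51t (mod 73). Because gcd(51, 73) = 1, we may cancel 51 to get s ≡ t (mod 73).
So φ is injective.
We now compute 51⁻¹ mod 73 explicitly. Euclid's algorithm: 73 = 1·51 + 22, 51 = 2·22 + 7, 22 = 3·7 + 1; back-substituting gives 1 = 63·51 − 44·73, so 51⁻¹ ≡ 63 (mod 73).
Since φ is injective, we compute φ⁻¹(34): solve 51x + 59 ≡ 34 (mod 73), i.e. 51x ≡ 48 (mod 73).
Multiplying by 51⁻¹ = 63 gives x ≡ 63·48 = 3024 = 41·73 + 31 ≡ 31 (mod 73).
Check: φ(31) = 51·31 + 59 = 1640 = 22·73 + 34 ≡ 34 (mod 73).

31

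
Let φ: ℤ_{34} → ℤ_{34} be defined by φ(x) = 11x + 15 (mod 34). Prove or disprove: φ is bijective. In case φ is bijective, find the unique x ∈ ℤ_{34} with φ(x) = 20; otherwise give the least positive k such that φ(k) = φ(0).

19

Recall: φ is injective when φ(u) = φ(v) forces u = v.
If φ(u) = φ(v), then 11u ≡ 11v (mod 34). Because gcd(11, 34) = 1, we may cancel 11 to get u ≡ v (mod 34).
We now compute 11⁻¹ mod 34 explicitly. Euclid's algorithm: 34 = 3·11 + 1; back-substituting gives 1 = 31·11 − 10·34, so 11⁻¹ ≡ 31 (mod 34).
For any y ∈ ℤ_{34}, x = 31(y − 15) mod 34 satisfies φ(x) = 11·31(y − 15) + 15 ≡ y (since 11·31 ≡ 1 mod 34). So every y has a preimage.
So φ is bijective.
Since φ is bijective, we find φ⁻¹(20): we need 11x ≡ 20 − 15 ≡ 5 (mod 34). Using 11⁻¹ = 31: x ≡ 31·5 = 155 = 4·34 + 19, so x = 19.
Check: φ(19) = 11·19 + 15 = 224 = 6·34 + 20 ≡ 20 (mod 34).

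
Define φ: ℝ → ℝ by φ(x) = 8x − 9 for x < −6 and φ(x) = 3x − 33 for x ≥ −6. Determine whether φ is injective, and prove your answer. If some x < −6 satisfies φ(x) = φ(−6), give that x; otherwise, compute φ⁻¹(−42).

-3

Both pieces are strictly increasing (slopes 8 and 3), so each is injective on its own interval.
The left piece maps (−∞, −6) onto (−∞, −57); the right piece maps [−6, ∞) onto [−51, ∞).
These images are disjoint, so no value is attained by both pieces. So φ is injective.
Because the two images are disjoint, no x < −6 has φ(x) = φ(−6), so we compute φ⁻¹(−42): −42 lies in [−51, ∞), so solve 3x − 33 = −42: x = (−42 + 33)/3 = −3.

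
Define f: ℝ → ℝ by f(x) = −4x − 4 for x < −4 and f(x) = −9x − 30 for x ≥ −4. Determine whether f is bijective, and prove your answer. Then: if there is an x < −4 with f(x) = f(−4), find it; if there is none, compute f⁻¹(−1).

Both pieces are strictly decreasing (slopes −4 and −9), so each is injective on its own interval.
The left piece maps (−∞, −4) onto (12, ∞); the right piece maps [−4, ∞) onto (−∞, 6].
The images leave a gap (12 has no preimage), so f is not surjective, hence not bijective.
Because the two images are disjoint, no x < −4 has f(x) = f(−4), so we compute f⁻¹(−1): −1 lies in (−∞, 6], so solve −9x − 30 = −1: x = (−1 + 30)/(−9) = −29/9.

-29/9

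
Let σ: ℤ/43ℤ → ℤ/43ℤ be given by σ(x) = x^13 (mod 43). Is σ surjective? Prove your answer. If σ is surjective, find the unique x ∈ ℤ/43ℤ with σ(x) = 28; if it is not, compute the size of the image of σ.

Since 43 is prime, the nonzero elements of ℤ/43ℤ form a cyclic group of order 42.
As gcd(13, 42) = 1, raising to the 13th power is a bijection on this group: if a^13 ≡ b^13 then (ab^{−1})^13 = 1, and the only element of order dividing gcd(13, 42) = 1 is 1, so a = b.
With σ(0) = 0 this makes σ injective on all of ℤ/43ℤ, hence bijective (finite equal-size domain and codomain). In particular σ is surjective.
Since σ is surjective, we find the preimage of 28. The inverse of x ↦ x^13 on (ℤ/43ℤ)^× is x ↦ x^13, because 13·13 = 169 = 4·42 + 1 ≡ 1 (mod 42) and x^{42} = 1 for x ≠ 0 (Fermat). So σ⁻¹(28) = 28^13 mod 43.
Repeated squaring mod 43: 28^1 ≡ 28, 28^2 ≡ 28² = 784 ≡ 10, 28^4 ≡ 10² = 100 ≡ 14, 28^8 ≡ 14² = 196 ≡ 24. Since 13 = 8 + 4 + 1, 28^13 ≡ 24·14·28: 24·14 = 336 ≡ 35, then 35·28 = 980 ≡ 34. So 28^13 ≡ 34 (mod 43).
Hence σ⁻¹(28) = 34.

34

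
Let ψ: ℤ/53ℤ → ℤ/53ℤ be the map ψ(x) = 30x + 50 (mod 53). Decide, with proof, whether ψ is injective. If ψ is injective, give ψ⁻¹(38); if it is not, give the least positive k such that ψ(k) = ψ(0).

If ψ(s) = ψ(t), then 30s ≡ 30t (mod 53). Because gcd(30, 53) = 1, we may cancel 30 to get s ≡ t (mod 53).
Hence ψ is injective.
We now compute 30⁻¹ mod 53 explicitly. Euclid's algorithm: 53 = 1·30 + 23, 30 = 1·23 + 7, 23 = 3·7 + 2, 7 = 3·2 + 1; back-substituting gives 1 = 23·30 − 13·53, so 30⁻¹ ≡ 23 (mod 53).
Since ψ is injective, we compute ψ⁻¹(38): solve 30x + 50 ≡ 38 (mod 53), i.e. 30x ≡ 41 (mod 53).
Multiplying by 30⁻¹ = 23 gives x ≡ 23·41 = 943 = 17·53 + 42 ≡ 42 (mod 53).
Check: ψ(42) = 30·42 + 50 = 1310 = 24·53 + 38 ≡ 38 (mod 53).

42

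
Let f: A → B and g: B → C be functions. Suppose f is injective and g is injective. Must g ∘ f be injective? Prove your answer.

Suppose (g ∘ f)(u) = (g ∘ f)(v), i.e. g(f(u)) = g(f(v)).
Since g is injective, f(u) = f(v). Since f is injective, u = v. Thus g ∘ f is injective.

injective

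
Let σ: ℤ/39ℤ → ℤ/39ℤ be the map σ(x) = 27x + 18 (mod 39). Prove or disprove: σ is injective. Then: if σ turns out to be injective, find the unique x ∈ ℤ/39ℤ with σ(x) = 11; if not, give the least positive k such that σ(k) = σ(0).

We have gcd(27, 39) = 3 > 1. Taking a = 0 and b = 13: σ(0) = 18 and σ(13) = 27·13 + 18 = 369 ≡ 18 (mod 39).
So σ(0) = σ(13) while 0 ≠ 13, thus σ is not injective.
Since σ is not injective, we find the least positive k with σ(k) = σ(0): this means 27k ≡ 0 (mod 39), i.e. 39 ∣ 27k. Since gcd(27, 39) = 3, dividing through by 3 this holds exactly when 13 ∣ 9k, and as gcd(9, 13) = 1, exactly when 13 ∣ k.
The smallest positive such k is 13.

13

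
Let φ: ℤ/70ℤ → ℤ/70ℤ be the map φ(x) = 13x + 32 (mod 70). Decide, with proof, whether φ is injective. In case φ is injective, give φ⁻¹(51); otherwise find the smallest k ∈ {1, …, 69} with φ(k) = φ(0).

Recall: injectivity means: for all s, t in the domain, φ(s) = φ(t) implies s = t.
If φ(s) = φ(t), then 13s ≡ 13t (mod 70). Because gcd(13, 70) = 1, we may cancel 13 to get s ≡ t (mod 70).
So φ is injective.
We now compute 13⁻¹ mod 70 explicitly. Euclid's algorithm: 70 = 5·13 + 5, 13 = 2·5 + 3, 5 = 1·3 + 2, 3 = 1·2 + 1; back-substituting gives 1 = 27·13 − 5·70, so 13⁻¹ ≡ 27 (mod 70).
Since φ is injective, we compute φ⁻¹(51): solve 13x + 32 ≡ 51 (mod 70), i.e. 13x ≡ 19 (mod 70).
Multiplying by 13⁻¹ = 27 gives x ≡ 27·19 = 513 = 7·70 + 23 ≡ 23 (mod 70).
Check: φ(23) = 13·23 + 32 = 331 = 4·70 + 51 ≡ 51 (mod 70).

23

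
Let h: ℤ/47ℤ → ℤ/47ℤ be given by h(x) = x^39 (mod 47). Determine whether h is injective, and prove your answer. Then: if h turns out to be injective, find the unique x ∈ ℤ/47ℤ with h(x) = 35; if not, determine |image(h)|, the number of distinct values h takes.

Since 47 is prime, the nonzero elements of ℤ/47ℤ form a cyclic group of order 46.
As gcd(39, 46) = 1, raising to the 39th power is a bijection on this group: if u^39 ≡ v^39 then (uv^{−1})^39 = 1, and the only element of order dividing gcd(39, 46) = 1 is 1, so u = v.
With h(0) = 0 this makes h injective on all of ℤ/47ℤ, hence bijective (finite equal-size domain and codomain). In particular h is injective.
Since h is injective, we find the preimage of 35. The inverse of x ↦ x^39 on (ℤ/47ℤ)^× is x ↦ x^13, because 39·13 = 507 = 11·46 + 1 ≡ 1 (mod 46) and x^{46} = 1 for x ≠ 0 (Fermat). So h⁻¹(35) = 35^13 mod 47.
Repeated squaring mod 47: 35^1 ≡ 35, 35^2 ≡ 35² = 1225 ≡ 3, 35^4 ≡ 3² = 9, 35^8 ≡ 9² = 81 ≡ 34. Since 13 = 8 + 4 + 1, 35^13 ≡ 34·9·35: 34·9 = 306 ≡ 24, then 24·35 = 840 ≡ 41. So 35^13 ≡ 41 (mod 47).
Hence h⁻¹(35) = 41.

41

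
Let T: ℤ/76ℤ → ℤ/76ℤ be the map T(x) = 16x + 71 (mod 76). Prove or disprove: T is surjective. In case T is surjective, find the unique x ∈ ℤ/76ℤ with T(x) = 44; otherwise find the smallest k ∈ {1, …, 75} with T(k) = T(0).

19

Since gcd(16, 76) = 4, we have 16x ≡ 0 (mod 4) for all x, so T(x) ≡ 3 (mod 4).
But 0 ≢ 3 (mod 4), so 0 ∈ ℤ/76ℤ has no preimage. Therefore T is not surjective.
Since T is not surjective, we find the least positive k with T(k) = T(0): this means 16k ≡ 0 (mod 76), i.e. 76 ∣ 16k. Since gcd(16, 76) = 4, dividing through by 4 this holds exactly when 19 ∣ 4k, and as gcd(4, 19) = 1, exactly when 19 ∣ k.
The smallest positive such k is 19.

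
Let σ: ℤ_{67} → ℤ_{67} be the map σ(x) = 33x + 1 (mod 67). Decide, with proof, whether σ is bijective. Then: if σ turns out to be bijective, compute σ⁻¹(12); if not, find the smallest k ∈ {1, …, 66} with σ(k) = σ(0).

45

Suppose σ(u) = σ(v) in ℤ_{67}. Then 33u + 1 ≡ 33v + 1 (mod 67), hence 33(u − v) ≡ 0 (mod 67).
Since gcd(33, 67) = 1, 33 is invertible modulo 67, so u − v ≡ 0 (mod 67), i.e. u = v.
We now compute 33⁻¹ mod 67 explicitly. Euclid's algorithm: 67 = 2·33 + 1; back-substituting gives 1 = 65·33 − 32·67, so 33⁻¹ ≡ 65 (mod 67).
For any y ∈ ℤ_{67}, x = 65(y − 1) mod 67 satisfies σ(x) = 33·65(y − 1) + 1 ≡ y (since 33·65 ≡ 1 mod 67). So every y has a preimage.
Thus σ is bijective.
Since σ is bijective, we find σ⁻¹(12): we need 33x ≡ 12 − 1 ≡ 11 (mod 67). Using 33⁻¹ = 65: x ≡ 65·11 = 715 = 10·67 + 45, so x = 45.
Check: σ(45) = 33·45 + 1 = 1486 = 22·67 + 12 ≡ 12 (mod 67).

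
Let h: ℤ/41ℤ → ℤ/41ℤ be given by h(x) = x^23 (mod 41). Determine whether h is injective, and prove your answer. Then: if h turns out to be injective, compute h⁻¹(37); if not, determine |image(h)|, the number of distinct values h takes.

16

Since 41 is prime, the nonzero elements of ℤ/41ℤ form a cyclic group of order 40.
As gcd(23, 40) = 1, raising to the 23rd power is a bijection on this group: if u^23 ≡ v^23 then (uv^{−1})^23 = 1, and the only element of order dividing gcd(23, 40) = 1 is 1, so u = v.
With h(0) = 0 this makes h injective on all of ℤ/41ℤ, hence bijective (finite equal-size domain and codomain). In particular h is injective.
Since h is injective, we find the preimage of 37. The inverse of x ↦ x^23 on (ℤ/41ℤ)^× is x ↦ x^7, because 23·7 = 161 = 4·40 + 1 ≡ 1 (mod 40) and x^{40} = 1 for x ≠ 0 (Fermat). So h⁻¹(37) = 37^7 mod 41.
Repeated squaring mod 41: 37^1 ≡ 37, 37^2 ≡ 37² = 1369 ≡ 16, 37^4 ≡ 16² = 256 ≡ 10. Since 7 = 4 + 2 + 1, 37^7 ≡ 10·16·37: 10·16 = 160 ≡ 37, then 37·37 = 1369 ≡ 16. So 37^7 ≡ 16 (mod 41).
Hence h⁻¹(37) = 16.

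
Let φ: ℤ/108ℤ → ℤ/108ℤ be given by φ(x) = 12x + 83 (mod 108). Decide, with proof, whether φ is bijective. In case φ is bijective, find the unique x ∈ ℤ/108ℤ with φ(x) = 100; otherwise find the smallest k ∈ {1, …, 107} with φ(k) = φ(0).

Recall that φ is injective when φ(a) = φ(b) forces a = b.
We have gcd(12, 108) = 12 > 1. Taking a = 0 and b = 9: φ(0) = 83 and φ(9) = 12·9 + 83 = 191 ≡ 83 (mod 108).
So φ(0) = φ(9) while 0 ≠ 9, thus φ is not injective, hence not bijective.
Since φ is not bijective, we find the least positive k with φ(k) = φ(0): this means 12k ≡ 0 (mod 108), i.e. 108 ∣ 12k. Since gcd(12, 108) = 12, dividing through by 12 this holds exactly when 9 ∣ k.
The smallest positive such k is 9.

9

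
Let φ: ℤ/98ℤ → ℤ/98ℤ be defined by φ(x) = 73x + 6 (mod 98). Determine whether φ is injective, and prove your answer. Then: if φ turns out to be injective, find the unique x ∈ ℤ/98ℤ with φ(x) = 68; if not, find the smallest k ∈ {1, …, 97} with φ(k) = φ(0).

If φ(a) = φ(b), then 73a ≡ 73b (mod 98). Because gcd(73, 98) = 1, we may cancel 73 to get a ≡ b (mod 98).
Hence φ is injective.
We now compute 73⁻¹ mod 98 explicitly. Euclid's algorithm: 98 = 1·73 + 25, 73 = 2·25 + 23, 25 = 1·23 + 2, 23 = 11·2 + 1; back-substituting gives 1 = 47·73 − 35·98, so 73⁻¹ ≡ 47 (mod 98).
Since φ is injective, we compute φ⁻¹(68): solve 73x + 6 ≡ 68 (mod 98), i.e. 73x ≡ 62 (mod 98).
Multiplying by 73⁻¹ = 47 gives x ≡ 47·62 = 2914 = 29·98 + 72 ≡ 72 (mod 98).
Check: φ(72) = 73·72 + 6 = 5262 = 53·98 + 68 ≡ 68 (mod 98).

72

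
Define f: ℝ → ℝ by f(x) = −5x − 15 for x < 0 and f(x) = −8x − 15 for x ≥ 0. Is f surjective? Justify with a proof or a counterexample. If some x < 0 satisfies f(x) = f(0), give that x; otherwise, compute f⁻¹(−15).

0

Both pieces are strictly decreasing (slopes −5 and −8), so each is injective on its own interval.
The left piece maps (−∞, 0) onto (−15, ∞); the right piece maps [0, ∞) onto (−∞, −15].
These images together cover ℝ, so f is surjective.
Because the two images are disjoint, no x < 0 has f(x) = f(0), so we compute f⁻¹(−15): −15 lies in (−∞, −15], so solve −8x − 15 = −15: x = (−15 + 15)/(−8) = 0.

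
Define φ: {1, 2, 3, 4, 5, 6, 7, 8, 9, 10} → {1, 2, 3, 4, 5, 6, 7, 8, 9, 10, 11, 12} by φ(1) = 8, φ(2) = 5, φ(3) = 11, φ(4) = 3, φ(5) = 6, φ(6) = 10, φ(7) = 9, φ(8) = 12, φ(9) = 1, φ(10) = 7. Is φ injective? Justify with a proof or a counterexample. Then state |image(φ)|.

10

The values φ(1), …, φ(10) are 8, 5, 11, 3, 6, 10, 9, 12, 1, 7 — all distinct.
So φ(a) = φ(b) only when a = b, and φ is injective.
The image of φ is {1, 3, 5, 6, 7, 8, 9, 10, 11, 12}, which has 10 elements.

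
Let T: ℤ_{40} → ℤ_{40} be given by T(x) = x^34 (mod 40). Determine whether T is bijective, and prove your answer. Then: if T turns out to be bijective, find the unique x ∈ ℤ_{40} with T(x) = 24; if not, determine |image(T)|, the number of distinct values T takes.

T(4): Repeated squaring mod 40: 4^1 ≡ 4, 4^2 ≡ 4² = 16, 4^4 ≡ 16² = 256 ≡ 16, 4^8 ≡ 16² = 256 ≡ 16, 4^16 ≡ 16² = 256 ≡ 16, 4^32 ≡ 16² = 256 ≡ 16. Since 34 = 32 + 2, 4^34 ≡ 16·16: 16·16 = 256 ≡ 16. So 4^34 ≡ 16 (mod 40).
T(6): Repeated squaring mod 40: 6^1 ≡ 6, 6^2 ≡ 6² = 36, 6^4 ≡ 36² = 1296 ≡ 16, 6^8 ≡ 16² = 256 ≡ 16, 6^16 ≡ 16² = 256 ≡ 16, 6^32 ≡ 16² = 256 ≡ 16. Since 34 = 32 + 2, 6^34 ≡ 16·36: 16·36 = 576 ≡ 16. So 6^34 ≡ 16 (mod 40).
So T(4) = T(6) = 16 while 4 ≠ 6, thus T is not injective, hence not bijective.
Since T is not bijective, we determine |image(T)|. Computing x^34 mod 40 for each x (by repeated squaring, reducing mod 40 at every step), the values T(0), T(1), …, T(39) are: 0, 1, 24, 9, 16, 25, 16, 9, 24, 1, 0, 1, 24, 9, 16, 25, 16, 9, 24, 1, 0, 1, 24, 9, 16, 25, 16, 9, 24, 1, 0, 1, 24, 9, 16, 25, 16, 9, 24, 1.
The distinct values are {0, 1, 9, 16, 24, 25}; there are 6 of them.

6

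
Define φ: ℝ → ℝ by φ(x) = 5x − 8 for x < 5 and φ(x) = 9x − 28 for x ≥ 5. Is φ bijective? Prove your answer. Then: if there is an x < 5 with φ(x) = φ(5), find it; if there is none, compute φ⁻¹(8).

Both pieces are strictly increasing (slopes 5 and 9), so each is injective on its own interval.
The left piece maps (−∞, 5) onto (−∞, 17); the right piece maps [5, ∞) onto [17, ∞).
Since 17 = 17, the images partition ℝ: φ is injective and surjective, hence bijective.
Because the two images are disjoint, no x < 5 has φ(x) = φ(5), so we compute φ⁻¹(8): 8 lies in (−∞, 17), so solve 5x − 8 = 8: x = (8 + 8)/5 = 16/5.

16/5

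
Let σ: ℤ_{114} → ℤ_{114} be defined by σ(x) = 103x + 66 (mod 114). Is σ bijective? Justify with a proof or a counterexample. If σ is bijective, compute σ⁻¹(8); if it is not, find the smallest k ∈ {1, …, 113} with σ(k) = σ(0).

Suppose σ(a) = σ(b) in ℤ_{114}. Then 103a + 66 ≡ 103b + 66 (mod 114), so 103(a − b) ≡ 0 (mod 114).
Since gcd(103, 114) = 1, 103 is invertible modulo 114, therefore a − b ≡ 0 (mod 114), i.e. a = b.
We now compute 103⁻¹ mod 114 explicitly. Euclid's algorithm: 114 = 1·103 + 11, 103 = 9·11 + 4, 11 = 2·4 + 3, 4 = 1·3 + 1; back-substituting gives 1 = 31·103 − 28·114, so 103⁻¹ ≡ 31 (mod 114).
Then y ↦ 31(y − 66) is a two-sided inverse to σ, so every y ∈ ℤ_{114} has a preimage.
Hence σ is bijective.
Since σ is bijective, we compute σ⁻¹(8): solve 103x + 66 ≡ 8 (mod 114), i.e. 103x ≡ 56 (mod 114).
Multiplying by 103⁻¹ = 31 gives x ≡ 31·56 = 1736 = 15·114 + 26 ≡ 26 (mod 114).
Check: σ(26) = 103·26 + 66 = 2744 = 24·114 + 8 ≡ 8 (mod 114).

26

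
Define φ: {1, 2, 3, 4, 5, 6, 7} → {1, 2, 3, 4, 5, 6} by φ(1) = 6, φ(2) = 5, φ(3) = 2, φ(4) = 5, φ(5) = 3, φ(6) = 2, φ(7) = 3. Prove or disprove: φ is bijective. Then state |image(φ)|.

φ(2) = 5 = φ(4) with 2 ≠ 4, so φ is not injective, hence not bijective.
The image of φ is {2, 3, 5, 6}, which has 4 elements.

4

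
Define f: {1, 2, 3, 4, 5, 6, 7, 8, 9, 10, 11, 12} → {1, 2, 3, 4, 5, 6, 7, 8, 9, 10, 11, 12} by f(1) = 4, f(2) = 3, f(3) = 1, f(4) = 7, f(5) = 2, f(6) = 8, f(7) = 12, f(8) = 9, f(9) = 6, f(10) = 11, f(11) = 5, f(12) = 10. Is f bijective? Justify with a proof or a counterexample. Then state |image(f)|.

The values 4, 3, 1, 7, 2, 8, 12, 9, 6, 11, 5, 10 are a permutation of {1, 2, 3, 4, 5, 6, 7, 8, 9, 10, 11, 12}: each element appears exactly once.
So f is injective and surjective, hence bijective.
The image of f is {1, 2, 3, 4, 5, 6, 7, 8, 9, 10, 11, 12}, which has 12 elements.

12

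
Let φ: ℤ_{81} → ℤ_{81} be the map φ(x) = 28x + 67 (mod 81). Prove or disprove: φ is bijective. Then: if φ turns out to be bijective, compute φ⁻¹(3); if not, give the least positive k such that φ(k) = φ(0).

44

Recall that φ is injective when φ(u) = φ(v) forces u = v.
Suppose φ(u) = φ(v) in ℤ_{81}. Then 28u + 67 ≡ 28v + 67 (mod 81), thus 28(u − v) ≡ 0 (mod 81).
Since gcd(28, 81) = 1, 28 is invertible modulo 81, therefore u − v ≡ 0 (mod 81), i.e. u = v.
We now compute 28⁻¹ mod 81 explicitly. Euclid's algorithm: 81 = 2·28 + 25, 28 = 1·25 + 3, 25 = 8·3 + 1; back-substituting gives 1 = 55·28 − 19·81, so 28⁻¹ ≡ 55 (mod 81).
For any y ∈ ℤ_{81}, x = 55(y − 67) mod 81 satisfies φ(x) = 28·55(y − 67) + 67 ≡ y (since 28·55 ≡ 1 mod 81). So every y has a preimage.
Therefore φ is bijective.
Since φ is bijective, we find φ⁻¹(3): we need 28x ≡ 3 − 67 ≡ 17 (mod 81). Using 28⁻¹ = 55: x ≡ 55·17 = 935 = 11·81 + 44, so x = 44.
Check: φ(44) = 28·44 + 67 = 1299 = 16·81 + 3 ≡ 3 (mod 81).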